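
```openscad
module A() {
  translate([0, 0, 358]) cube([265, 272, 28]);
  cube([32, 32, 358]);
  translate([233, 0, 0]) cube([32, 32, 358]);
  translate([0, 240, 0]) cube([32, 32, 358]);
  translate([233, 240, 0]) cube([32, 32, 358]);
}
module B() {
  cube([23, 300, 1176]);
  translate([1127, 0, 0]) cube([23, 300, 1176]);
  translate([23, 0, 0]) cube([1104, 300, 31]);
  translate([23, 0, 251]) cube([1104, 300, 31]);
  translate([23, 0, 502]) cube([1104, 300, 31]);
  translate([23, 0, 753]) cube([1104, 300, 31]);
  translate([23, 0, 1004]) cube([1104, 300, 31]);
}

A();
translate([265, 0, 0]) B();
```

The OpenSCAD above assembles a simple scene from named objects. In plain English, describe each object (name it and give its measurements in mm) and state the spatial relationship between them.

A is a four-legged stool. The seat is 265×272 mm, 28 mm thick, top at z = 386 mm. It stands on four square legs, each 32×32 mm in cross-section, from z = 0 to the seat underside, each flush with a corner of the seat.

B is a bookshelf 1150 mm wide overall, 300 mm deep and 1176 mm tall. The two sides are 23 mm thick vertical panels. 5 horizontal shelves of 31 mm thickness span between the inner faces of the sides; the lowest shelf sits on the floor and shelves are stacked with a clear vertical gap of 220 mm between each pair.

The bookshelf is against the stool's +x side, with their −y faces flush.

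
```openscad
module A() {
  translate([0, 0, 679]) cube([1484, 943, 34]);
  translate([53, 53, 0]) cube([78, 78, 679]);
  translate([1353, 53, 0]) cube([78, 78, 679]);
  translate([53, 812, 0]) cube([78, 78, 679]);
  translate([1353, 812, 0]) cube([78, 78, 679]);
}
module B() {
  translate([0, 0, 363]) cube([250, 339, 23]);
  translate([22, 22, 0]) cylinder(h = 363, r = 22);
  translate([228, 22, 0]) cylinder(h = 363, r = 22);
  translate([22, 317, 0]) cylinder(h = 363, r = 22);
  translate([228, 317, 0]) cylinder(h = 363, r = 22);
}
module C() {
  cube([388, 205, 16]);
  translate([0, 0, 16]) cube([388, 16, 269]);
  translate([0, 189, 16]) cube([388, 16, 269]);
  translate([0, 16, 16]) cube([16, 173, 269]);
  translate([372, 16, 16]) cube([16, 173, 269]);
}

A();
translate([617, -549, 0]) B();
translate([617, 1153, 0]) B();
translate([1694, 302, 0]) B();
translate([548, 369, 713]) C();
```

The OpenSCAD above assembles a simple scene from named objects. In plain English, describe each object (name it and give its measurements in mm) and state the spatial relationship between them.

A is a table with a 1484×943 mm rectangular top, 34 mm thick, top surface at z = 713 mm, supported by four 78×78 mm square legs, each inset 53 mm from the nearest pair of top edges, running from the floor.

B is a four-legged stool. The seat is 250×339 mm, 23 mm thick, top at z = 386 mm. It stands on four round legs, each 44 mm in diameter, from z = 0 to the seat underside, each leg's axis is inset half a diameter from the nearest pair of seat edges (so the leg's bounding box is flush with the corner).

C is an open storage box with external size 388×205×285 mm and wall thickness 16 mm (the base is also 16 mm thick). The base covers the whole footprint; the four walls stand on the base, with the y-facing walls full-width and the x-facing walls fitting between their inner faces.

Three stools sit around the table at the −y, +y, +x sides. The open box is on top of the table, centred.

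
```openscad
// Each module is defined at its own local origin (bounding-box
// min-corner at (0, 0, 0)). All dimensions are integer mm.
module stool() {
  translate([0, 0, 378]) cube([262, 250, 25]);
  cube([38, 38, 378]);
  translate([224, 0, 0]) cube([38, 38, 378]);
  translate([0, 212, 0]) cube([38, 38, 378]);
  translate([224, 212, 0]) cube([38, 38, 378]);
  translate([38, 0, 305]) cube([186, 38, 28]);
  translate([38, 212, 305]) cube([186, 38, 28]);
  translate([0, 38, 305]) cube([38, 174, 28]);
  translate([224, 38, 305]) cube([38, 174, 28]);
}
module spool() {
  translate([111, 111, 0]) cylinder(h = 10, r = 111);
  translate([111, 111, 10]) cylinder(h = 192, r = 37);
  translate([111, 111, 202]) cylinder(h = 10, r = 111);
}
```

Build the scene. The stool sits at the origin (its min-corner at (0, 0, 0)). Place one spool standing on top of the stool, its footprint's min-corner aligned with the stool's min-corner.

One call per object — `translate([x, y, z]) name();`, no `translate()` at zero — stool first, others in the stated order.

stool();
translate([0, 0, 403]) spool();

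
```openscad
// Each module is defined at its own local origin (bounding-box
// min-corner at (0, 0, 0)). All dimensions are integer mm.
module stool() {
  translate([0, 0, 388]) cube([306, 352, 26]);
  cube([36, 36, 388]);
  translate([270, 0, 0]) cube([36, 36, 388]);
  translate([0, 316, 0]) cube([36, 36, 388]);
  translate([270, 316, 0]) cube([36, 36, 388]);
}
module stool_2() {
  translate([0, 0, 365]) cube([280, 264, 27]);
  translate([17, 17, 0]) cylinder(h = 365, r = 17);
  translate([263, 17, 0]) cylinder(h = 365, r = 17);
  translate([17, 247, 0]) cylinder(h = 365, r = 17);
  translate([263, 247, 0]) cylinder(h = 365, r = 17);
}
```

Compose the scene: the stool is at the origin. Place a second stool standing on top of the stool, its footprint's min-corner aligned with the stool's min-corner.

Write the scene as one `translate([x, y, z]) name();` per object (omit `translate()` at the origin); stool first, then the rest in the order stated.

stool();
translate([0, 0, 414]) stool_2();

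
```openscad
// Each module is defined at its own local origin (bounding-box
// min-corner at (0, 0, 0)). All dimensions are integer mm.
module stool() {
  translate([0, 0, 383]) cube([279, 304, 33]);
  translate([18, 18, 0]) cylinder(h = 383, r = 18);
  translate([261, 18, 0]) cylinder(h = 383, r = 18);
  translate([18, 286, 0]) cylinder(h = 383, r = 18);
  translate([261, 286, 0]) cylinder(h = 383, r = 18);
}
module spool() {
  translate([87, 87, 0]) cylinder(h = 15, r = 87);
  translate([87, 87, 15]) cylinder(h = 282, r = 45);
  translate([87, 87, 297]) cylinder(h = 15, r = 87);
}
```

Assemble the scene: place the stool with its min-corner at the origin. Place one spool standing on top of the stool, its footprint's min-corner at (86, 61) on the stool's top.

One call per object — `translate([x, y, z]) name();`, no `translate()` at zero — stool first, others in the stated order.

stool();
translate([86, 61, 416]) spool();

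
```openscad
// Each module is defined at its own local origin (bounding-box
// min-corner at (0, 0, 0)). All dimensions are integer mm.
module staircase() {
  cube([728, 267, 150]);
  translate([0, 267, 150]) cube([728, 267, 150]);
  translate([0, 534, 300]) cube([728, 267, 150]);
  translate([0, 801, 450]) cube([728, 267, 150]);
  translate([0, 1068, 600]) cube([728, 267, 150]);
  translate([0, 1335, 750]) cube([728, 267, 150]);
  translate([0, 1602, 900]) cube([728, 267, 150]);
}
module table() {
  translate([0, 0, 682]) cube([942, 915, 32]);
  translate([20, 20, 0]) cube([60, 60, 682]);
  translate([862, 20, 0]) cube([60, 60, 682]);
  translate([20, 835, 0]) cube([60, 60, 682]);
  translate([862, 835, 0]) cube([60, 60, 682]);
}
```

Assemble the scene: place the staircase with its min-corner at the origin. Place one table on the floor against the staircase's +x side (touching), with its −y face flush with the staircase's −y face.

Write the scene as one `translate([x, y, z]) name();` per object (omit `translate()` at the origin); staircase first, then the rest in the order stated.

staircase();
translate([728, 0, 0]) table();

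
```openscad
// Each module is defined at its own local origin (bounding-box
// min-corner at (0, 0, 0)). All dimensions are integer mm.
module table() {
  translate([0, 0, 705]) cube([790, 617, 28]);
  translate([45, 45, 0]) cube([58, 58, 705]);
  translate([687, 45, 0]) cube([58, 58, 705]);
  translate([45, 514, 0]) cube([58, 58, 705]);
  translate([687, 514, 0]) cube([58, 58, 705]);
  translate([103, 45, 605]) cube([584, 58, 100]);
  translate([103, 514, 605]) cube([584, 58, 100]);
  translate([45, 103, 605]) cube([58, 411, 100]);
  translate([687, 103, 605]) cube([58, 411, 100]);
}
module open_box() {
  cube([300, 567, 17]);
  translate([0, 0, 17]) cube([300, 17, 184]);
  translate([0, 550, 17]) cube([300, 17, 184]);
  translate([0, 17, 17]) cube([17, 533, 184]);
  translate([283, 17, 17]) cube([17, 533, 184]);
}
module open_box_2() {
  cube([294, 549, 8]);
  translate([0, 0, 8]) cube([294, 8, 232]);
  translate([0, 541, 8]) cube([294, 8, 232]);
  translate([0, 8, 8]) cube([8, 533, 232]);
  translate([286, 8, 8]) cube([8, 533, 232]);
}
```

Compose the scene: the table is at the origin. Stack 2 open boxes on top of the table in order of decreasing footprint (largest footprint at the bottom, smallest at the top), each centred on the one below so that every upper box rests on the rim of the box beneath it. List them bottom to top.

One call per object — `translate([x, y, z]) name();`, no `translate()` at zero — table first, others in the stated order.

table();
translate([245, 25, 733]) open_box();
translate([248, 34, 934]) open_box_2();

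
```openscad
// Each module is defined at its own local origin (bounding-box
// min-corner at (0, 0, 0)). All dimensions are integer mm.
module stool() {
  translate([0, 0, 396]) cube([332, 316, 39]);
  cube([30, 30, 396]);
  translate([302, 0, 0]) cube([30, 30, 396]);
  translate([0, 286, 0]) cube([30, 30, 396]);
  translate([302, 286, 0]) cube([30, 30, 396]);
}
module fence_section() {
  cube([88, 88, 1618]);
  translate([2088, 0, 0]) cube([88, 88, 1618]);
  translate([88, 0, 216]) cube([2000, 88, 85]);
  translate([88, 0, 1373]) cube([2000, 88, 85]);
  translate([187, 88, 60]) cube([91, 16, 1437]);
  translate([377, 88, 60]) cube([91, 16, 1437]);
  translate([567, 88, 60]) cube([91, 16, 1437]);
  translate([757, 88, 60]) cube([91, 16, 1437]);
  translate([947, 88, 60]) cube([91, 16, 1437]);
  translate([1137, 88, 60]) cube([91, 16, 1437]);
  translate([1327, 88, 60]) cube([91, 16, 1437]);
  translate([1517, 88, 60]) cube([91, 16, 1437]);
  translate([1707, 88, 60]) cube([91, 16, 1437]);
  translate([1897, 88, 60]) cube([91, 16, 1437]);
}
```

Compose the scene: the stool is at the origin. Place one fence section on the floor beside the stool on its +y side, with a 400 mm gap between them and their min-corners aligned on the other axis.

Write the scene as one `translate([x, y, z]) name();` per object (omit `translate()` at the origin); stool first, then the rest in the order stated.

stool();
translate([0, 716, 0]) fence_section();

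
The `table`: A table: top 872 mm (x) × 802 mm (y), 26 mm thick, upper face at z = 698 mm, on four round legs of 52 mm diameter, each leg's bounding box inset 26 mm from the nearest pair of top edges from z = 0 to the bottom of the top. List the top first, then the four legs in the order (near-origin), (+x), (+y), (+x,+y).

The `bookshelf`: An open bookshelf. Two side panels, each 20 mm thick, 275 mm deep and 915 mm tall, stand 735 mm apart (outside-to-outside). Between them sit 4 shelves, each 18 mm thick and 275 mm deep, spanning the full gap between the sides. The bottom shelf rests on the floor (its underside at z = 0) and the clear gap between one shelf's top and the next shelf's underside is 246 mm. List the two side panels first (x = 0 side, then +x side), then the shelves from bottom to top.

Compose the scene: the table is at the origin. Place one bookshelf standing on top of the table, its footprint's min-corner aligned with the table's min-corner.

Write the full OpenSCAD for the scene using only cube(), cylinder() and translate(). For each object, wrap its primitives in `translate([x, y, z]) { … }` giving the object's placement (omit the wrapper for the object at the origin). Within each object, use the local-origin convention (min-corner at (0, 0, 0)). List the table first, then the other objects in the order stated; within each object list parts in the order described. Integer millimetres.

translate([0, 0, 672]) cube([872, 802, 26]);
translate([52, 52, 0]) cylinder(h = 672, r = 26);
translate([820, 52, 0]) cylinder(h = 672, r = 26);
translate([52, 750, 0]) cylinder(h = 672, r = 26);
translate([820, 750, 0]) cylinder(h = 672, r = 26);
translate([0, 0, 698]) {
  cube([20, 275, 915]);
  translate([715, 0, 0]) cube([20, 275, 915]);
  translate([20, 0, 0]) cube([695, 275, 18]);
  translate([20, 0, 264]) cube([695, 275, 18]);
  translate([20, 0, 528]) cube([695, 275, 18]);
  translate([20, 0, 792]) cube([695, 275, 18]);
}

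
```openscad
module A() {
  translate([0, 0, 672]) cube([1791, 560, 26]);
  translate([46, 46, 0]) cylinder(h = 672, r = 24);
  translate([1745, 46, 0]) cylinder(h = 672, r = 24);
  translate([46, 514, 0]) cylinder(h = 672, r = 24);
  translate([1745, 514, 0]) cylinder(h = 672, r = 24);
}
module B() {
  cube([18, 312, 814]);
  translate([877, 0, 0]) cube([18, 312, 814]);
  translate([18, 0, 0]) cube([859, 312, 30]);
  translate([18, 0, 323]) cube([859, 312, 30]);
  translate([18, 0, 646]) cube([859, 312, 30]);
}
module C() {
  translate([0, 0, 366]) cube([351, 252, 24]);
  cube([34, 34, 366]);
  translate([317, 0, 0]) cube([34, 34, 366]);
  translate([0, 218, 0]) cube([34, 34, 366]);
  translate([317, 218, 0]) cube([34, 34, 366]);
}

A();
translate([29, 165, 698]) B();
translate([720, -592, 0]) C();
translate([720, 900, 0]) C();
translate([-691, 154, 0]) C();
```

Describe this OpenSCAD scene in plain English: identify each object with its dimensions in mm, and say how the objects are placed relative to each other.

A is a table: top 1791 mm (x) × 560 mm (y), 26 mm thick, upper face at z = 698 mm, on four round legs of 48 mm diameter, each leg's bounding box inset 22 mm from the nearest pair of top edges, running from z = 0 to the bottom of the top.

B is an open bookshelf. Two side panels, each 18 mm thick, 312 mm deep and 814 mm tall, stand 895 mm apart (outside-to-outside). Between them sit 3 shelves, each 30 mm thick and 312 mm deep, spanning the full gap between the sides. The bottom shelf rests on the floor (its underside at z = 0) and the clear gap between one shelf's top and the next shelf's underside is 293 mm.

C is a four-legged stool. The seat is a 351×252×24 mm slab whose top surface is at z = 390 mm; four square legs, each 34×34 mm in cross-section, run from the floor (z = 0) to the underside of the seat, each flush with a corner of the seat.

The bookshelf is on top of the table. Three stools sit around the table at the −y, +y, −x sides.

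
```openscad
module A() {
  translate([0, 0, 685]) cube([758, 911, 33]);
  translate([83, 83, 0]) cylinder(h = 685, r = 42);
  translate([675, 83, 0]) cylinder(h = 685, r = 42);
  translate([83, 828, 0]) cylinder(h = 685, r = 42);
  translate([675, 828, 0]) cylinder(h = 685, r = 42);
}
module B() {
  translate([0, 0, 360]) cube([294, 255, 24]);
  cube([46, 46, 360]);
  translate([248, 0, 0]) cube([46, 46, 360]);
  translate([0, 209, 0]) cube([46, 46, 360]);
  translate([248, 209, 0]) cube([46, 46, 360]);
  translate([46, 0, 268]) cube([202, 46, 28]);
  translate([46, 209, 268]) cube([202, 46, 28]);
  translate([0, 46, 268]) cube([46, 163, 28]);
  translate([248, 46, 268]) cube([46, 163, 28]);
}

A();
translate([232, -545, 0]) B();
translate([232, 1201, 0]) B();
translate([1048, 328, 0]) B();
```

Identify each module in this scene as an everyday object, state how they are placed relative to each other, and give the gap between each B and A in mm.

A is a table. B is a stool. Three stools sit around the table at the −y, +y, +x sides. The gap between each stool and the table is 290 mm.

Each stool's nearest face is 290 mm from the table's bounding box.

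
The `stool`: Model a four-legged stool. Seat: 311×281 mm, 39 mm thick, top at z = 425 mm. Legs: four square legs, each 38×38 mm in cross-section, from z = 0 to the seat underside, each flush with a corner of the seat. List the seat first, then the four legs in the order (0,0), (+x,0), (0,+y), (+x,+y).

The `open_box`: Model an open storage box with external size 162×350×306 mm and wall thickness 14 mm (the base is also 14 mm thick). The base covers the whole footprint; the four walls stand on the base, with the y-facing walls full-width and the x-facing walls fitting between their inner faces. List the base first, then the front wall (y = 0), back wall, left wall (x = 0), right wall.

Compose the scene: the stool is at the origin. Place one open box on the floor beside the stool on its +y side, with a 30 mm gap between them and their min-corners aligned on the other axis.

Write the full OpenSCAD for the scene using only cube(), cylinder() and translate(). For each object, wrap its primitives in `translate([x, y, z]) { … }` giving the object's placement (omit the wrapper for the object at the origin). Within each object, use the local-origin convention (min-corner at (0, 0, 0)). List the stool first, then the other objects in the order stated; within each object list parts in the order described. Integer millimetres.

translate([0, 0, 386]) cube([311, 281, 39]);
cube([38, 38, 386]);
translate([273, 0, 0]) cube([38, 38, 386]);
translate([0, 243, 0]) cube([38, 38, 386]);
translate([273, 243, 0]) cube([38, 38, 386]);
translate([0, 311, 0]) {
  cube([162, 350, 14]);
  translate([0, 0, 14]) cube([162, 14, 292]);
  translate([0, 336, 14]) cube([162, 14, 292]);
  translate([0, 14, 14]) cube([14, 322, 292]);
  translate([148, 14, 14]) cube([14, 322, 292]);
}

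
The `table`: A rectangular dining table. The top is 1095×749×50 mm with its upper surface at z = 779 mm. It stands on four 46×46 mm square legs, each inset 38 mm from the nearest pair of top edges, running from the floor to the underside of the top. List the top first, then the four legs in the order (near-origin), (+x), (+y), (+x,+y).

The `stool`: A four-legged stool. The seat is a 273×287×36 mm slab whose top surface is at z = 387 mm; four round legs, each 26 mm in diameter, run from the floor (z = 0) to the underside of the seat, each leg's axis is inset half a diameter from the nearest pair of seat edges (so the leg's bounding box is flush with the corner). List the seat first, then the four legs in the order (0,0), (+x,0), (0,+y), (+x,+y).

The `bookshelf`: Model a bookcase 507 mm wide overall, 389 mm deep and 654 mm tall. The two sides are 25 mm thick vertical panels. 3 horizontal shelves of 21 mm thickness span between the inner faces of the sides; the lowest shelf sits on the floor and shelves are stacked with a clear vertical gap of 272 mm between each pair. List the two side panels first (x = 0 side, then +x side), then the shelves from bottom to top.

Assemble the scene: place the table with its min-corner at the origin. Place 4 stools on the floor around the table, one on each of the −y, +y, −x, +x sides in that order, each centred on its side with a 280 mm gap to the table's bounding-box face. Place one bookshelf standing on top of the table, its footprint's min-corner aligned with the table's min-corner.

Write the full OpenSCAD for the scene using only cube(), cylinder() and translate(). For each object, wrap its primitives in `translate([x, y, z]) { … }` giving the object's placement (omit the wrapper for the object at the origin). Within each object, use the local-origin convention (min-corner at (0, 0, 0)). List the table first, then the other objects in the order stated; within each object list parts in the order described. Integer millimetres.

translate([0, 0, 729]) cube([1095, 749, 50]);
translate([38, 38, 0]) cube([46, 46, 729]);
translate([1011, 38, 0]) cube([46, 46, 729]);
translate([38, 665, 0]) cube([46, 46, 729]);
translate([1011, 665, 0]) cube([46, 46, 729]);
translate([411, -567, 0]) {
  translate([0, 0, 351]) cube([273, 287, 36]);
  translate([13, 13, 0]) cylinder(h = 351, r = 13);
  translate([260, 13, 0]) cylinder(h = 351, r = 13);
  translate([13, 274, 0]) cylinder(h = 351, r = 13);
  translate([260, 274, 0]) cylinder(h = 351, r = 13);
}
translate([411, 1029, 0]) {
  translate([0, 0, 351]) cube([273, 287, 36]);
  translate([13, 13, 0]) cylinder(h = 351, r = 13);
  translate([260, 13, 0]) cylinder(h = 351, r = 13);
  translate([13, 274, 0]) cylinder(h = 351, r = 13);
  translate([260, 274, 0]) cylinder(h = 351, r = 13);
}
translate([-553, 231, 0]) {
  translate([0, 0, 351]) cube([273, 287, 36]);
  translate([13, 13, 0]) cylinder(h = 351, r = 13);
  translate([260, 13, 0]) cylinder(h = 351, r = 13);
  translate([13, 274, 0]) cylinder(h = 351, r = 13);
  translate([260, 274, 0]) cylinder(h = 351, r = 13);
}
translate([1375, 231, 0]) {
  translate([0, 0, 351]) cube([273, 287, 36]);
  translate([13, 13, 0]) cylinder(h = 351, r = 13);
  translate([260, 13, 0]) cylinder(h = 351, r = 13);
  translate([13, 274, 0]) cylinder(h = 351, r = 13);
  translate([260, 274, 0]) cylinder(h = 351, r = 13);
}
translate([0, 0, 779]) {
  cube([25, 389, 654]);
  translate([482, 0, 0]) cube([25, 389, 654]);
  translate([25, 0, 0]) cube([457, 389, 21]);
  translate([25, 0, 293]) cube([457, 389, 21]);
  translate([25, 0, 586]) cube([457, 389, 21]);
}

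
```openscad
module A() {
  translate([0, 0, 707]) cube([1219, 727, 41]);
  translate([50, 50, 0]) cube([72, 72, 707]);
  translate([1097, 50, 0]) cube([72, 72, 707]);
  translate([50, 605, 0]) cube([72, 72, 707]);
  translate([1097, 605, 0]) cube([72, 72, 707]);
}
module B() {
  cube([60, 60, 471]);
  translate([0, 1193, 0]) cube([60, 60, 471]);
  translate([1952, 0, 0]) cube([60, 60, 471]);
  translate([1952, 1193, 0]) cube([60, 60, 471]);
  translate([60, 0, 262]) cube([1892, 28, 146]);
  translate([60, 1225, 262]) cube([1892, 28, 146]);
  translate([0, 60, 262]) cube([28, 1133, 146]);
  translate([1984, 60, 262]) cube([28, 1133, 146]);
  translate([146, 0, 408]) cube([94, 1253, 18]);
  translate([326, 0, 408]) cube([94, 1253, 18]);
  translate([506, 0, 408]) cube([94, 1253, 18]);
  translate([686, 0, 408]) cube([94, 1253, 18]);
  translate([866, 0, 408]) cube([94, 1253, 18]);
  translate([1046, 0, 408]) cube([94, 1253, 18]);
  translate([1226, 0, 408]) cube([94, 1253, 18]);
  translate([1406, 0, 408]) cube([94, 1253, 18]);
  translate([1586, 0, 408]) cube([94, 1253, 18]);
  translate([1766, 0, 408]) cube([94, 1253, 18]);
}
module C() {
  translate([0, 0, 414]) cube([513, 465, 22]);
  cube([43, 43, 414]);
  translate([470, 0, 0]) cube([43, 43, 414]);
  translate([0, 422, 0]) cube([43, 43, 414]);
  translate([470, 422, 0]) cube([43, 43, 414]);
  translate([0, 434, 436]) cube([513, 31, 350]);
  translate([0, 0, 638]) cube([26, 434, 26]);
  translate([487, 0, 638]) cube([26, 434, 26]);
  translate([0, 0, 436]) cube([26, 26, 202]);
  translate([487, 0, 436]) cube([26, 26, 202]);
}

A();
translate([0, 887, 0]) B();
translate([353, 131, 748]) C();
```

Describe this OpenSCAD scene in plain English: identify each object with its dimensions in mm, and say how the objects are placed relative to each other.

A is a table: top 1219 mm (x) × 727 mm (y), 41 mm thick, upper face at z = 748 mm, on four 72×72 mm square legs, each inset 50 mm from the nearest pair of top edges, running from z = 0 to the bottom of the top.

B is a bed frame 2012 mm long (x) by 1253 mm wide (y). Four 60×60 mm corner posts, 471 mm tall, at the corners of the footprint. Four rails of 28 mm thickness and 146 mm height run between adjacent posts with their undersides at z = 262 mm, their outer faces flush with the outside of the frame (the two x-running rails run between the posts' inner faces; the two y-running rails run between the posts' inner faces). 10 slats, each 94 mm wide (x) and 18 mm thick, lie across the top of the two x-running rails, running the full 1253 mm width of the frame in y; the slats are evenly spaced along x between the inner faces of the end posts with equal gaps (rounded down to the nearest mm) at the −x end and between each pair — any rounding remainder accumulates at the +x end.

C is a chair. The seat is a 513×465×22 mm slab with its top at z = 436 mm, on four 43×43 mm corner legs (flush with the seat edges, standing on z = 0). A flat backrest 31 mm thick, 350 mm tall, spans the full seat width and rises from the seat top along its +y edge, rear face flush with the rear of the seat. Two armrests of 26×26 mm section run along each side from the seat's front edge to the front of the backrest, top faces 228 mm above the seat top and outer faces flush with the seat's x-edges; a 26×26 mm post under the front of each armrest stands on the seat at the front corner.

The bed frame is on the floor beside the table on its +y side. The chair is on top of the table, centred.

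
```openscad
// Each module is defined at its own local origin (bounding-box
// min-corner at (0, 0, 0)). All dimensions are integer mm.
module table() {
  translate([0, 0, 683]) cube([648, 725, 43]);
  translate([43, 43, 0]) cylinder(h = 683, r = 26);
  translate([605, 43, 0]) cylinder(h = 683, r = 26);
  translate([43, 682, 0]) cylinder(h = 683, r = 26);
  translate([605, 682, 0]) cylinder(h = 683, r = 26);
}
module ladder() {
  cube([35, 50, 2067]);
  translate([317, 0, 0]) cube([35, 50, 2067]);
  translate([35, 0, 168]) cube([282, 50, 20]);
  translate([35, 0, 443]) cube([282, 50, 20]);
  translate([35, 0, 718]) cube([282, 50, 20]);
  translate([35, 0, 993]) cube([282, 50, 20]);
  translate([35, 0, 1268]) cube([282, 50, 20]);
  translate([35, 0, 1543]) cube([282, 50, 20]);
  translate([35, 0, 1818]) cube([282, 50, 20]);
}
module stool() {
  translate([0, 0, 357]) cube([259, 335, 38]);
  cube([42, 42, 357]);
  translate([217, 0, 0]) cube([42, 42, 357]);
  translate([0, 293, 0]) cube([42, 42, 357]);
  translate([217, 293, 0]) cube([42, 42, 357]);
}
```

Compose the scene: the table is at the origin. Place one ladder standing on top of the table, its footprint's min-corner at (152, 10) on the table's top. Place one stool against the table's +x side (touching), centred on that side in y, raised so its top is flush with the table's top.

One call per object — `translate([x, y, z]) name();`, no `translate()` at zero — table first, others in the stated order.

table();
translate([152, 10, 726]) ladder();
translate([648, 195, 331]) stool();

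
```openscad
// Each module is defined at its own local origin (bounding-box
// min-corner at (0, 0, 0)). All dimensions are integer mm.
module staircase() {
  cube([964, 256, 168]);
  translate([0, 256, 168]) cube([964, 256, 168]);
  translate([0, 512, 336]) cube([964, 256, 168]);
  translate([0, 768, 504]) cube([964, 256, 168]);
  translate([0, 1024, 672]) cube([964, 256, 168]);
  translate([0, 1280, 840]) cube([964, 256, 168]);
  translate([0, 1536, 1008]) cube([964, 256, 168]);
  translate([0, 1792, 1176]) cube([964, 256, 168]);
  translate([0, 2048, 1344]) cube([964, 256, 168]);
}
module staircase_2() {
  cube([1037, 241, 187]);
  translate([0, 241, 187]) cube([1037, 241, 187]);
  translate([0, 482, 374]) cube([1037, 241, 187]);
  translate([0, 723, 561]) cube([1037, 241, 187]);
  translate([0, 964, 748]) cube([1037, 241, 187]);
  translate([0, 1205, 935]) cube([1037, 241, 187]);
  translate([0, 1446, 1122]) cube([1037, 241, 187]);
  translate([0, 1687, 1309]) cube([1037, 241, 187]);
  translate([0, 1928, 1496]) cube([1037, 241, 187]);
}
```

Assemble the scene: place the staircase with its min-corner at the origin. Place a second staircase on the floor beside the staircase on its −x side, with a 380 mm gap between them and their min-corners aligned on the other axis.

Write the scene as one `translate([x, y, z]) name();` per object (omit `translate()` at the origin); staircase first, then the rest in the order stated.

staircase();
translate([-1417, 0, 0]) staircase_2();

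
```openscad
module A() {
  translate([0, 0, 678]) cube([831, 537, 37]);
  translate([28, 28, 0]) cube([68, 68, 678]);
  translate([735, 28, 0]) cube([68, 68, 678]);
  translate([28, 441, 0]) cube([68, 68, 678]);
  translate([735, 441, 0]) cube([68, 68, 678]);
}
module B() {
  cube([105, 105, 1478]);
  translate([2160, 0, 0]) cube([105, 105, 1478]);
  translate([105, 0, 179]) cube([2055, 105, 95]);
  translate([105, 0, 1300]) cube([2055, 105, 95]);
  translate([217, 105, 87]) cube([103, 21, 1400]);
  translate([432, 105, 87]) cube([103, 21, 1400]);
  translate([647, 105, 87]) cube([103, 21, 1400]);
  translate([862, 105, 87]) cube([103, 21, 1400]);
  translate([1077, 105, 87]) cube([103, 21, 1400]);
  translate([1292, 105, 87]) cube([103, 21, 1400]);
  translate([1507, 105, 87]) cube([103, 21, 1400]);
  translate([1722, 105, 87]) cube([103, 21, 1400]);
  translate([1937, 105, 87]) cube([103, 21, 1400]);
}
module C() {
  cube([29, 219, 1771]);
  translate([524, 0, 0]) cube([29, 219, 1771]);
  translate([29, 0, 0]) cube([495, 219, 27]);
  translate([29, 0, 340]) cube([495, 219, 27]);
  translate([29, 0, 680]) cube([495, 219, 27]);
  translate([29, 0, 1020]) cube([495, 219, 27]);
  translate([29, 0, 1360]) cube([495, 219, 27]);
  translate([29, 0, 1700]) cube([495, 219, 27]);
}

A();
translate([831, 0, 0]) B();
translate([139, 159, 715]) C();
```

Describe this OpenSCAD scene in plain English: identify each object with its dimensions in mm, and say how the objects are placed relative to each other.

A is a table: top 831 mm (x) × 537 mm (y), 37 mm thick, upper face at z = 715 mm, on four 68×68 mm square legs, each inset 28 mm from the nearest pair of top edges, running from z = 0 to the bottom of the top.

B is a fence section. Two 105×105 mm posts, 1478 mm tall, stand on the floor with a clear span of 2055 mm between their inner faces. Two horizontal rails of 105×95 mm section span the gap between the posts with their undersides at z = 179 mm and z = 1300 mm, flush with the posts' −y face. 9 pickets, each 103 mm wide, 21 mm thick and 1400 mm tall, are fixed to the +y face of the rails with their bottoms at z = 87 mm, evenly spaced across the span with equal gaps (rounded down to the nearest mm) at the −x end and between each pair — any rounding remainder accumulates at the +x end.

C is an open bookshelf. Two side panels, each 29 mm thick, 219 mm deep and 1771 mm tall, stand 553 mm apart (outside-to-outside). Between them sit 6 shelves, each 27 mm thick and 219 mm deep, spanning the full gap between the sides. The bottom shelf rests on the floor (its underside at z = 0) and the clear gap between one shelf's top and the next shelf's underside is 313 mm.

The fence section is against the table's +x side, with their −y faces flush. The bookshelf is on top of the table, centred.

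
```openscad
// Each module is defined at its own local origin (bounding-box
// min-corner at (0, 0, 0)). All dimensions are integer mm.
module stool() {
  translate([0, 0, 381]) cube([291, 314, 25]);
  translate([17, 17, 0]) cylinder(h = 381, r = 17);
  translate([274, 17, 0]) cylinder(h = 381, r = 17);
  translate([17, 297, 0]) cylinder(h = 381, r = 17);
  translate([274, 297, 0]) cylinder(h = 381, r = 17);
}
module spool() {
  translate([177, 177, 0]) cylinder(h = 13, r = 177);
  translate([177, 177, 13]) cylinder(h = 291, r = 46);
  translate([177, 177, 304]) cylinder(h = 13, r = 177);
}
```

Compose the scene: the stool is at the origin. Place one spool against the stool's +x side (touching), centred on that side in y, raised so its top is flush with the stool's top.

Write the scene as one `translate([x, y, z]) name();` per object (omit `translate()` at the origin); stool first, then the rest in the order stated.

stool();
translate([291, -20, 89]) spool();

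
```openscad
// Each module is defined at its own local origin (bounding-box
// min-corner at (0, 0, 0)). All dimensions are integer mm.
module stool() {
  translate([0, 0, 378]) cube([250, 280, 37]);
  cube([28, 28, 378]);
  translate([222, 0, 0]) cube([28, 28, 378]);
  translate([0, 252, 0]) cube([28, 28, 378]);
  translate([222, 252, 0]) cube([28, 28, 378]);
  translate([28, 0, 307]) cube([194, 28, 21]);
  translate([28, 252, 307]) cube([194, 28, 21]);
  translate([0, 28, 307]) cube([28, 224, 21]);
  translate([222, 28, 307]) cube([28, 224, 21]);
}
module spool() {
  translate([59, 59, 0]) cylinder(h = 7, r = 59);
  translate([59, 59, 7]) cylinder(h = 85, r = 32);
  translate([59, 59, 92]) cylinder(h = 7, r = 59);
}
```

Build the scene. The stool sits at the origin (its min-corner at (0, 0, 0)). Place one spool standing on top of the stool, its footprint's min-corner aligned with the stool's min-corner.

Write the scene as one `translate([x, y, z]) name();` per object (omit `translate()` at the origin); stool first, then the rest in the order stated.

stool();
translate([0, 0, 415]) spool();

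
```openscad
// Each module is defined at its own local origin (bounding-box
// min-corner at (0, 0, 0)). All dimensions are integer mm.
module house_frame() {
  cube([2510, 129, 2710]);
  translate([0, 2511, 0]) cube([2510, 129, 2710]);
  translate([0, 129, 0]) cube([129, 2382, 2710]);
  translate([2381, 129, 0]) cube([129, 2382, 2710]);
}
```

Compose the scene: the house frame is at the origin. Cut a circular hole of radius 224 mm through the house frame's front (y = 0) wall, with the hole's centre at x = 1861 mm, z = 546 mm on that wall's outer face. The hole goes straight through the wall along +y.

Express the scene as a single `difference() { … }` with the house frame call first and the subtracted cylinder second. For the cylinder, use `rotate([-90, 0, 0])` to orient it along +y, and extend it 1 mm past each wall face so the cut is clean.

difference() {
  house_frame();
  translate([1861, -1, 546]) rotate([-90, 0, 0]) cylinder(h = 131, r = 224);
}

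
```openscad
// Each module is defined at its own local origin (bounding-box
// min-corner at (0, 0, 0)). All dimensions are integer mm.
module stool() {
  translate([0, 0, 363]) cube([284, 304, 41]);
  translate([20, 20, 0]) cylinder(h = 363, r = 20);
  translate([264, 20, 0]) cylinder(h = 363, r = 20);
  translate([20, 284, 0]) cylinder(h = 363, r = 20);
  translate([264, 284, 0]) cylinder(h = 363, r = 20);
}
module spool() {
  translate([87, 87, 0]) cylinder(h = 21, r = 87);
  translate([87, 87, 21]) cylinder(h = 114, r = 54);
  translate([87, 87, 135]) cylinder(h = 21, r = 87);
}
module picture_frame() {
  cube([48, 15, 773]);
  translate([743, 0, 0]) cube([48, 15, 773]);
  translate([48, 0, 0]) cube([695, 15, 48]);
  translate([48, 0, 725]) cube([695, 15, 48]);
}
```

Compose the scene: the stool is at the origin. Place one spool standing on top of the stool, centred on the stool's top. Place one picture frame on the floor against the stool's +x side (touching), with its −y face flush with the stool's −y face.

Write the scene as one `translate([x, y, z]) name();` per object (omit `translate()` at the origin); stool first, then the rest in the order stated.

stool();
translate([55, 65, 404]) spool();
translate([284, 0, 0]) picture_frame();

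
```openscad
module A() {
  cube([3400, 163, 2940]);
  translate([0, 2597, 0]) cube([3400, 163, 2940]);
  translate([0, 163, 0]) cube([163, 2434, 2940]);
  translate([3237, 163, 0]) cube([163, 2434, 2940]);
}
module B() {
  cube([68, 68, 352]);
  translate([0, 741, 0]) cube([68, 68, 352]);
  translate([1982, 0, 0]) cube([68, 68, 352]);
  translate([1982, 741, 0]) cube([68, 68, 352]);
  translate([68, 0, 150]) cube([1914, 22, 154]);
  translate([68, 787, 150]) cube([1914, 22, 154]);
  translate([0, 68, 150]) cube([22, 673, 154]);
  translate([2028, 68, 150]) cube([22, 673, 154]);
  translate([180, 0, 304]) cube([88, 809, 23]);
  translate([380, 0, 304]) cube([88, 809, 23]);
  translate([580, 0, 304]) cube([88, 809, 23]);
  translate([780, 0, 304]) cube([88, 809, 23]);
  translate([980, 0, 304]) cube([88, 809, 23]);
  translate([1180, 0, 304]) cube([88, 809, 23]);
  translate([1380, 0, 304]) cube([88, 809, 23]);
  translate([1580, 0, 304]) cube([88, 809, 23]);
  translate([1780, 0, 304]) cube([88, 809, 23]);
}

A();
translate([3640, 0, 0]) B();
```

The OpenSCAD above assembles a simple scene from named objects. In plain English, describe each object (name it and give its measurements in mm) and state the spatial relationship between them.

A is the wall frame of a small rectangular building: four walls, each 2940 mm tall and 163 mm thick, enclosing a footprint 3400 mm (x) by 2760 mm (y) outside-to-outside, with no floor or roof. The front and back walls (the −y and +y sides) span the full width; the two side walls fit between them.

B is a bed frame 2050 mm long (x) by 809 mm wide (y). Four 68×68 mm corner posts, 352 mm tall, at the corners of the footprint. Four rails of 22 mm thickness and 154 mm height run between adjacent posts with their undersides at z = 150 mm, their outer faces flush with the outside of the frame (the two x-running rails run between the posts' inner faces; the two y-running rails run between the posts' inner faces). 9 slats, each 88 mm wide (x) and 23 mm thick, lie across the top of the two x-running rails, running the full 809 mm width of the frame in y; the slats are evenly spaced along x between the inner faces of the end posts with equal gaps (rounded down to the nearest mm) at the −x end and between each pair — any rounding remainder accumulates at the +x end.

The bed frame is on the floor beside the house frame on its +x side.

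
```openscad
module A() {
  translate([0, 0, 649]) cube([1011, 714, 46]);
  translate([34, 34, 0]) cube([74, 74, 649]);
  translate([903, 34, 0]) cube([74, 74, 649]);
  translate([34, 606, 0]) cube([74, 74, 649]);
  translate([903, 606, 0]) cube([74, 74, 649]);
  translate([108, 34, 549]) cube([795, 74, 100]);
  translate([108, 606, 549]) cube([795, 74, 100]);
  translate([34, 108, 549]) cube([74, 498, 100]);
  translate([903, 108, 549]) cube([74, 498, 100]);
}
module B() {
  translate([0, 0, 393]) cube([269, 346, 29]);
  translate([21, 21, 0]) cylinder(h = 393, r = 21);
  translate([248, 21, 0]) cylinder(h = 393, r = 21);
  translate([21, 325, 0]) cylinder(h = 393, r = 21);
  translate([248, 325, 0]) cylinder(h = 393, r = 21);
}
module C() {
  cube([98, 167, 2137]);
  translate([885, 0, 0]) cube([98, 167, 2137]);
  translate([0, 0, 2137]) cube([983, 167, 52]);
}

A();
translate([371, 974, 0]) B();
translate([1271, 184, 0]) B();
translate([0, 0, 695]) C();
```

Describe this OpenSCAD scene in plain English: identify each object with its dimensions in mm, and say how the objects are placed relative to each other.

A is a table with a 1011×714 mm rectangular top, 46 mm thick, top surface at z = 695 mm, supported by four 74×74 mm square legs, each inset 34 mm from the nearest pair of top edges, running from the floor. Four apron rails, 74 mm thick and 100 mm tall, run between adjacent legs with their top edges flush with the underside of the top and their outer faces flush with the legs' outer faces.

B is a simple wooden stool: a rectangular seat 269 mm (x) by 346 mm (y), 29 mm thick, top face at z = 422 mm, on four round legs, each 42 mm in diameter. The legs rest on z = 0, each leg's axis is inset half a diameter from the nearest pair of seat edges (so the leg's bounding box is flush with the corner).

C is a door frame. The clear opening is 787 mm wide and 2137 mm high. Two 98 mm wide jambs, 167 mm deep, stand either side of the opening from the floor to the top of the opening. A 52 mm thick head sits across the top of both jambs, spanning the full outside width of the frame.

Two stools sit around the table at the +y, +x sides. The door frame is on top of the table.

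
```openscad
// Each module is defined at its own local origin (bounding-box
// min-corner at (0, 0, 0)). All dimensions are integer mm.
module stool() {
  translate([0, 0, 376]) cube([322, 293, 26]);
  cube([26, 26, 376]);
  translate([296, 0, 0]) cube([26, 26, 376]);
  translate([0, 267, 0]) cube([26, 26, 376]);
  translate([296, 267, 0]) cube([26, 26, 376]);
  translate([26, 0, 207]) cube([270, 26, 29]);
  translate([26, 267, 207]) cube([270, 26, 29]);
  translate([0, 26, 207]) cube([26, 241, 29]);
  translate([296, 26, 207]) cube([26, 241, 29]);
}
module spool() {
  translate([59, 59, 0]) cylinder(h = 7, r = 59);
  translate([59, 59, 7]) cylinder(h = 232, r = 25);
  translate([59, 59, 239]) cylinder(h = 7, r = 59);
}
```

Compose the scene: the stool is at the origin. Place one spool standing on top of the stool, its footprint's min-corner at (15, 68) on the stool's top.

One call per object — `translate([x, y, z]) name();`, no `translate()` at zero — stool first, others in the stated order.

stool();
translate([15, 68, 402]) spool();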